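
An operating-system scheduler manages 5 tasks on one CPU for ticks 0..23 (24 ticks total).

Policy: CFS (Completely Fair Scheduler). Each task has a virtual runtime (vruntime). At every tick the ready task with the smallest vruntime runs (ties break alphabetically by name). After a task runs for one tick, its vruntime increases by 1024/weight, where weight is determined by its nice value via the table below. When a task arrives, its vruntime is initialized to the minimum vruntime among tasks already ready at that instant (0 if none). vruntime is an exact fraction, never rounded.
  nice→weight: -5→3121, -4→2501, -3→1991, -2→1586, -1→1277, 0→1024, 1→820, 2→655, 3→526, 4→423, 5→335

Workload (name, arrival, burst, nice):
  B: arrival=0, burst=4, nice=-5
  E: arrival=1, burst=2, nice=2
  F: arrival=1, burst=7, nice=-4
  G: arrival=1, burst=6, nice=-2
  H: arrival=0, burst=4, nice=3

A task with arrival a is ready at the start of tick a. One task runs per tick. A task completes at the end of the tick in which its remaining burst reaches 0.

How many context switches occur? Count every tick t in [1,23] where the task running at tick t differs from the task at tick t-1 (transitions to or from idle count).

t=0: vr[B=0 H=0] → run B
t=1: vr[B=1024/3121 E=0 F=0 G=0 H=0] → run E
t=2: vr[B=1024/3121 E=1024/655 F=0 G=0 H=0] → run F
t=3: vr[B=1024/3121 E=1024/655 F=1024/2501 G=0 H=0] → run G
t=4: vr[B=1024/3121 E=1024/655 F=1024/2501 G=512/793 H=0] → run H
t=5: vr[B=1024/3121 E=1024/655 F=1024/2501 G=512/793 H=512/263] → run B
t=6: vr[B=2048/3121 E=1024/655 F=1024/2501 G=512/793 H=512/263] → run F
t=7: vr[B=2048/3121 E=1024/655 F=2048/2501 G=512/793 H=512/263] → run G
t=8: vr[B=2048/3121 E=1024/655 F=2048/2501 G=1024/793 H=512/263] → run B
t=9: vr[B=3072/3121 E=1024/655 F=2048/2501 G=1024/793 H=512/263] → run F
t=10: vr[B=3072/3121 E=1024/655 F=3072/2501 G=1024/793 H=512/263] → run B
t=11: vr[E=1024/655 F=3072/2501 G=1024/793 H=512/263] → run F
t=12: vr[E=1024/655 F=4096/2501 G=1024/793 H=512/263] → run G
t=13: vr[E=1024/655 F=4096/2501 G=1536/793 H=512/263] → run E
t=14: vr[F=4096/2501 G=1536/793 H=512/263] → run F
t=15: vr[F=5120/2501 G=1536/793 H=512/263] → run G
t=16: vr[F=5120/2501 G=2048/793 H=512/263] → run H
t=17: vr[F=5120/2501 G=2048/793 H=1024/263] → run F
t=18: vr[F=6144/2501 G=2048/793 H=1024/263] → run F
t=19: vr[G=2048/793 H=1024/263] → run G
t=20: vr[G=2560/793 H=1024/263] → run G
t=21: vr[H=1024/263] → run H
t=22: vr[H=1536/263] → run H
t=23: (idle)

context switches = 20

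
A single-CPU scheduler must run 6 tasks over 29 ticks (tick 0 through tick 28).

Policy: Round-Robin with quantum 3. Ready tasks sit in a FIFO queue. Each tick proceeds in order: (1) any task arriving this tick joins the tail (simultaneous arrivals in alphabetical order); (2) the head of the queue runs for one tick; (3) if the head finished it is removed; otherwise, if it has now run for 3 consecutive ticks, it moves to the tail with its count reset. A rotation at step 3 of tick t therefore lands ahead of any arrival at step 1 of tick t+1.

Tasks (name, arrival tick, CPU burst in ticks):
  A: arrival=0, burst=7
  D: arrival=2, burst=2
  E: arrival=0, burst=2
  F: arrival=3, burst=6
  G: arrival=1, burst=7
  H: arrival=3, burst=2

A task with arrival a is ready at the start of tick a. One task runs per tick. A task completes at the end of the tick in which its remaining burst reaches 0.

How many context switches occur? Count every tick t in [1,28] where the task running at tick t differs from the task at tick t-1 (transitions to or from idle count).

context switches = 11

t=0: queue=[A,E] q_used=0 → run A
t=1: queue=[A,E,G] q_used=1 → run A
t=2: queue=[A,E,G,D] q_used=2 → run A
t=3: queue=[E,G,D,A,F,H] q_used=0 → run E
t=4: queue=[E,G,D,A,F,H] q_used=1 → run E
t=5: queue=[G,D,A,F,H] q_used=0 → run G
t=6: queue=[G,D,A,F,H] q_used=1 → run G
t=7: queue=[G,D,A,F,H] q_used=2 → run G
t=8: queue=[D,A,F,H,G] q_used=0 → run D
t=9: queue=[D,A,F,H,G] q_used=1 → run D
t=10: queue=[A,F,H,G] q_used=0 → run A
t=11: queue=[A,F,H,G] q_used=1 → run A
t=12: queue=[A,F,H,G] q_used=2 → run A
t=13: queue=[F,H,G,A] q_used=0 → run F
t=14: queue=[F,H,G,A] q_used=1 → run F
t=15: queue=[F,H,G,A] q_used=2 → run F
t=16: queue=[H,G,A,F] q_used=0 → run H
t=17: queue=[H,G,A,F] q_used=1 → run H
t=18: queue=[G,A,F] q_used=0 → run G
t=19: queue=[G,A,F] q_used=1 → run G
t=20: queue=[G,A,F] q_used=2 → run G
t=21: queue=[A,F,G] q_used=0 → run A
t=22: queue=[F,G] q_used=0 → run F
t=23: queue=[F,G] q_used=1 → run F
t=24: queue=[F,G] q_used=2 → run F
t=25: queue=[G] q_used=0 → run G
t=26: (idle)
t=27: (idle)
t=28: (idle)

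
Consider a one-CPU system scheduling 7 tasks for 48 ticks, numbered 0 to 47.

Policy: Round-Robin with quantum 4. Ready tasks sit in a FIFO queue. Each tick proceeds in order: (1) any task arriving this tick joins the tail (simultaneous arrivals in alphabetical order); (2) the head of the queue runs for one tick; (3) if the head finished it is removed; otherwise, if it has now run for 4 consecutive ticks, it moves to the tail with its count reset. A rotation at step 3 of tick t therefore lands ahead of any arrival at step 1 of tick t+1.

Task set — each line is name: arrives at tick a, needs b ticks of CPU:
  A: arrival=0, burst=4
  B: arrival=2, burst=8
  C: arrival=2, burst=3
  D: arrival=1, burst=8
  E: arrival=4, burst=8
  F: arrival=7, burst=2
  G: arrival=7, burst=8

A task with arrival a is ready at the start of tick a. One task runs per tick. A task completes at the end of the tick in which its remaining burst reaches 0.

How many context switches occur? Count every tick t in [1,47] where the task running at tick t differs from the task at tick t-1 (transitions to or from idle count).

context switches = 11

t=0: queue=[A] q_used=0 → run A
t=1: queue=[A,D] q_used=1 → run A
t=2: queue=[A,D,B,C] q_used=2 → run A
t=3: queue=[A,D,B,C] q_used=3 → run A
t=4: queue=[D,B,C,E] q_used=0 → run D
t=5: queue=[D,B,C,E] q_used=1 → run D
t=6: queue=[D,B,C,E] q_used=2 → run D
t=7: queue=[D,B,C,E,F,G] q_used=3 → run D
t=8: queue=[B,C,E,F,G,D] q_used=0 → run B
t=9: queue=[B,C,E,F,G,D] q_used=1 → run B
t=10: queue=[B,C,E,F,G,D] q_used=2 → run B
t=11: queue=[B,C,E,F,G,D] q_used=3 → run B
t=12: queue=[C,E,F,G,D,B] q_used=0 → run C
t=13: queue=[C,E,F,G,D,B] q_used=1 → run C
t=14: queue=[C,E,F,G,D,B] q_used=2 → run C
t=15: queue=[E,F,G,D,B] q_used=0 → run E
t=16: queue=[E,F,G,D,B] q_used=1 → run E
t=17: queue=[E,F,G,D,B] q_used=2 → run E
t=18: queue=[E,F,G,D,B] q_used=3 → run E
t=19: queue=[F,G,D,B,E] q_used=0 → run F
t=20: queue=[F,G,D,B,E] q_used=1 → run F
t=21: queue=[G,D,B,E] q_used=0 → run G
t=22: queue=[G,D,B,E] q_used=1 → run G
t=23: queue=[G,D,B,E] q_used=2 → run G
t=24: queue=[G,D,B,E] q_used=3 → run G
t=25: queue=[D,B,E,G] q_used=0 → run D
t=26: queue=[D,B,E,G] q_used=1 → run D
t=27: queue=[D,B,E,G] q_used=2 → run D
t=28: queue=[D,B,E,G] q_used=3 → run D
t=29: queue=[B,E,G] q_used=0 → run B
t=30: queue=[B,E,G] q_used=1 → run B
t=31: queue=[B,E,G] q_used=2 → run B
t=32: queue=[B,E,G] q_used=3 → run B
t=33: queue=[E,G] q_used=0 → run E
t=34: queue=[E,G] q_used=1 → run E
t=35: queue=[E,G] q_used=2 → run E
t=36: queue=[E,G] q_used=3 → run E
t=37: queue=[G] q_used=0 → run G
t=38: queue=[G] q_used=1 → run G
t=39: queue=[G] q_used=2 → run G
t=40: queue=[G] q_used=3 → run G
t=41: (idle)
t=42: (idle)
t=43: (idle)
t=44: (idle)
t=45: (idle)
t=46: (idle)
t=47: (idle)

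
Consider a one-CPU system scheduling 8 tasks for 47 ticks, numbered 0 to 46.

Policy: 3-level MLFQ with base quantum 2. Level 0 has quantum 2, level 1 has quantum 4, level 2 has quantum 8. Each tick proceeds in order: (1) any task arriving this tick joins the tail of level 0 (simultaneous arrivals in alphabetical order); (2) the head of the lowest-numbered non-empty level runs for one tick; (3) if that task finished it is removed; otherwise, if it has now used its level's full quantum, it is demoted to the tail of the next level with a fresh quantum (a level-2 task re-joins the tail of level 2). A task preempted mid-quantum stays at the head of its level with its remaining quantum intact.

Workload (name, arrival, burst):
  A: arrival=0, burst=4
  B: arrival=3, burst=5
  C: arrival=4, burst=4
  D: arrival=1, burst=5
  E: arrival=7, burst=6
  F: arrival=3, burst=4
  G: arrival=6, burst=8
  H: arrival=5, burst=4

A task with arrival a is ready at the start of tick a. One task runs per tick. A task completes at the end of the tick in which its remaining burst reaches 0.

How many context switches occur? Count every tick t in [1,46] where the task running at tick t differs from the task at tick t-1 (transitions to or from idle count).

context switches = 17

t=0: L0/L1/L2 = A/-/- → run A
t=1: L0/L1/L2 = AD/-/- → run A
t=2: L0/L1/L2 = D/A/- → run D
t=3: L0/L1/L2 = DBF/A/- → run D
t=4: L0/L1/L2 = BFC/AD/- → run B
t=5: L0/L1/L2 = BFCH/AD/- → run B
t=6: L0/L1/L2 = FCHG/ADB/- → run F
t=7: L0/L1/L2 = FCHGE/ADB/- → run F
t=8: L0/L1/L2 = CHGE/ADBF/- → run C
t=9: L0/L1/L2 = CHGE/ADBF/- → run C
t=10: L0/L1/L2 = HGE/ADBFC/- → run H
t=11: L0/L1/L2 = HGE/ADBFC/- → run H
t=12: L0/L1/L2 = GE/ADBFCH/- → run G
t=13: L0/L1/L2 = GE/ADBFCH/- → run G
t=14: L0/L1/L2 = E/ADBFCHG/- → run E
t=15: L0/L1/L2 = E/ADBFCHG/- → run E
t=16: L0/L1/L2 = -/ADBFCHGE/- → run A
t=17: L0/L1/L2 = -/ADBFCHGE/- → run A
t=18: L0/L1/L2 = -/DBFCHGE/- → run D
t=19: L0/L1/L2 = -/DBFCHGE/- → run D
t=20: L0/L1/L2 = -/DBFCHGE/- → run D
t=21: L0/L1/L2 = -/BFCHGE/- → run B
t=22: L0/L1/L2 = -/BFCHGE/- → run B
t=23: L0/L1/L2 = -/BFCHGE/- → run B
t=24: L0/L1/L2 = -/FCHGE/- → run F
t=25: L0/L1/L2 = -/FCHGE/- → run F
t=26: L0/L1/L2 = -/CHGE/- → run C
t=27: L0/L1/L2 = -/CHGE/- → run C
t=28: L0/L1/L2 = -/HGE/- → run H
t=29: L0/L1/L2 = -/HGE/- → run H
t=30: L0/L1/L2 = -/GE/- → run G
t=31: L0/L1/L2 = -/GE/- → run G
t=32: L0/L1/L2 = -/GE/- → run G
t=33: L0/L1/L2 = -/GE/- → run G
t=34: L0/L1/L2 = -/E/G → run E
t=35: L0/L1/L2 = -/E/G → run E
t=36: L0/L1/L2 = -/E/G → run E
t=37: L0/L1/L2 = -/E/G → run E
t=38: L0/L1/L2 = -/-/G → run G
t=39: L0/L1/L2 = -/-/G → run G
t=40: (idle)
t=41: (idle)
t=42: (idle)
t=43: (idle)
t=44: (idle)
t=45: (idle)
t=46: (idle)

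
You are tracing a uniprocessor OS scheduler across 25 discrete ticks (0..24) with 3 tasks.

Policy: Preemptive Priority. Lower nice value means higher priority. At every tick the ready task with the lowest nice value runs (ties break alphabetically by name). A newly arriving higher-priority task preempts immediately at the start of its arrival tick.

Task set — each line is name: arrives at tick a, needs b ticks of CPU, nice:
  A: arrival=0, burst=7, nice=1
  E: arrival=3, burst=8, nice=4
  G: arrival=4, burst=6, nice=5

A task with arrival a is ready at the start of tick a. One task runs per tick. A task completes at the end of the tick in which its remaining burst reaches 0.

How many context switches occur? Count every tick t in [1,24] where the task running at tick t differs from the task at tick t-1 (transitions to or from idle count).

t=0: ready={A} → run A
t=1: ready={A} → run A
t=2: ready={A} → run A
t=3: ready={A,E} → run A
t=4: ready={A,E,G} → run A
t=5: ready={A,E,G} → run A
t=6: ready={A,E,G} → run A
t=7: ready={E,G} → run E
t=8: ready={E,G} → run E
t=9: ready={E,G} → run E
t=10: ready={E,G} → run E
t=11: ready={E,G} → run E
t=12: ready={E,G} → run E
t=13: ready={E,G} → run E
t=14: ready={E,G} → run E
t=15: ready={G} → run G
t=16: ready={G} → run G
t=17: ready={G} → run G
t=18: ready={G} → run G
t=19: ready={G} → run G
t=20: ready={G} → run G
t=21: (idle)
t=22: (idle)
t=23: (idle)
t=24: (idle)

context switches = 3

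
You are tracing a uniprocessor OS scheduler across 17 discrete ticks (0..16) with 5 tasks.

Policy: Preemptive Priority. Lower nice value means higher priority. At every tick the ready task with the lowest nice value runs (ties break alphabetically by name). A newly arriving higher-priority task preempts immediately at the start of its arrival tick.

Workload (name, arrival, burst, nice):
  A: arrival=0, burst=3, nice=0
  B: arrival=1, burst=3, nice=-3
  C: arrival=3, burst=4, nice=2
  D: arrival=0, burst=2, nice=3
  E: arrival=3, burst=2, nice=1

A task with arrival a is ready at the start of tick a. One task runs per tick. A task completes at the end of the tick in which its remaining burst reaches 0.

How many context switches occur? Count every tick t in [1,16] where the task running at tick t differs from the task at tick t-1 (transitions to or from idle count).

context switches = 6

t=0: ready={A,D} → run A
t=1: ready={A,B,D} → run B
t=2: ready={A,B,D} → run B
t=3: ready={A,B,C,D,E} → run B
t=4: ready={A,C,D,E} → run A
t=5: ready={A,C,D,E} → run A
t=6: ready={C,D,E} → run E
t=7: ready={C,D,E} → run E
t=8: ready={C,D} → run C
t=9: ready={C,D} → run C
t=10: ready={C,D} → run C
t=11: ready={C,D} → run C
t=12: ready={D} → run D
t=13: ready={D} → run D
t=14: (idle)
t=15: (idle)
t=16: (idle)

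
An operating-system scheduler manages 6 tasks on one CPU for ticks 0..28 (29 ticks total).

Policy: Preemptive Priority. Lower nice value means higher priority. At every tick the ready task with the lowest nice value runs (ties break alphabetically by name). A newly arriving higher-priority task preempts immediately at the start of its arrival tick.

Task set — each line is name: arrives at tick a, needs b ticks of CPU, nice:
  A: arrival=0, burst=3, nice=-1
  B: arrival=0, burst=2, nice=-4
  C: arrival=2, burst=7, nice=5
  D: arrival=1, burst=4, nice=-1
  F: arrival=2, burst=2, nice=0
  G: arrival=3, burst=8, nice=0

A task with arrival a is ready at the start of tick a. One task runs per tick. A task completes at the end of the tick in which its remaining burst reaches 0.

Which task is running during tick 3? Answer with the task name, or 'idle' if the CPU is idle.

t=0: ready={A,B} → run B
t=1: ready={A,B,D} → run B
t=2: ready={A,C,D,F} → run A
t=3: ready={A,C,D,F,G} → run A
t=4: ready={A,C,D,F,G} → run A
t=5: ready={C,D,F,G} → run D
t=6: ready={C,D,F,G} → run D
t=7: ready={C,D,F,G} → run D
t=8: ready={C,D,F,G} → run D
t=9: ready={C,F,G} → run F
t=10: ready={C,F,G} → run F
t=11: ready={C,G} → run G
t=12: ready={C,G} → run G
t=13: ready={C,G} → run G
t=14: ready={C,G} → run G
t=15: ready={C,G} → run G
t=16: ready={C,G} → run G
t=17: ready={C,G} → run G
t=18: ready={C,G} → run G
t=19: ready={C} → run C
t=20: ready={C} → run C
t=21: ready={C} → run C
t=22: ready={C} → run C
t=23: ready={C} → run C
t=24: ready={C} → run C
t=25: ready={C} → run C
t=26: (idle)
t=27: (idle)
t=28: (idle)

running at tick 3 = A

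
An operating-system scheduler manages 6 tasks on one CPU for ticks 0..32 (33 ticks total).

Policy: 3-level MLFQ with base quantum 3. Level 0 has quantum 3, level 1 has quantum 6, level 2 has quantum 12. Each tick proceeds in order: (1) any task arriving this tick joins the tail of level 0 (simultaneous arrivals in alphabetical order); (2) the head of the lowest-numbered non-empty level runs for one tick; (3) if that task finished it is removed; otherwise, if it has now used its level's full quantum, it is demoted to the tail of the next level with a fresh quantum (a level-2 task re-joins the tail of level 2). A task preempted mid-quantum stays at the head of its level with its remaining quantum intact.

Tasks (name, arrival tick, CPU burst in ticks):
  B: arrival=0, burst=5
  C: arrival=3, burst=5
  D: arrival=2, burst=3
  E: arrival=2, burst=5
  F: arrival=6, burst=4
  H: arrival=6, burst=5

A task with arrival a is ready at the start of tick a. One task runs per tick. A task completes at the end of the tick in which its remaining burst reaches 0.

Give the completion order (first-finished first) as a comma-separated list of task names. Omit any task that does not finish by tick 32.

t=0: L0/L1/L2 = B/-/- → run B
t=1: L0/L1/L2 = B/-/- → run B
t=2: L0/L1/L2 = BDE/-/- → run B
t=3: L0/L1/L2 = DEC/B/- → run D
t=4: L0/L1/L2 = DEC/B/- → run D
t=5: L0/L1/L2 = DEC/B/- → run D
t=6: L0/L1/L2 = ECFH/B/- → run E
t=7: L0/L1/L2 = ECFH/B/- → run E
t=8: L0/L1/L2 = ECFH/B/- → run E
t=9: L0/L1/L2 = CFH/BE/- → run C
t=10: L0/L1/L2 = CFH/BE/- → run C
t=11: L0/L1/L2 = CFH/BE/- → run C
t=12: L0/L1/L2 = FH/BEC/- → run F
t=13: L0/L1/L2 = FH/BEC/- → run F
t=14: L0/L1/L2 = FH/BEC/- → run F
t=15: L0/L1/L2 = H/BECF/- → run H
t=16: L0/L1/L2 = H/BECF/- → run H
t=17: L0/L1/L2 = H/BECF/- → run H
t=18: L0/L1/L2 = -/BECFH/- → run B
t=19: L0/L1/L2 = -/BECFH/- → run B
t=20: L0/L1/L2 = -/ECFH/- → run E
t=21: L0/L1/L2 = -/ECFH/- → run E
t=22: L0/L1/L2 = -/CFH/- → run C
t=23: L0/L1/L2 = -/CFH/- → run C
t=24: L0/L1/L2 = -/FH/- → run F
t=25: L0/L1/L2 = -/H/- → run H
t=26: L0/L1/L2 = -/H/- → run H
t=27: (idle)
t=28: (idle)
t=29: (idle)
t=30: (idle)
t=31: (idle)
t=32: (idle)

completion order = D, B, E, C, F, H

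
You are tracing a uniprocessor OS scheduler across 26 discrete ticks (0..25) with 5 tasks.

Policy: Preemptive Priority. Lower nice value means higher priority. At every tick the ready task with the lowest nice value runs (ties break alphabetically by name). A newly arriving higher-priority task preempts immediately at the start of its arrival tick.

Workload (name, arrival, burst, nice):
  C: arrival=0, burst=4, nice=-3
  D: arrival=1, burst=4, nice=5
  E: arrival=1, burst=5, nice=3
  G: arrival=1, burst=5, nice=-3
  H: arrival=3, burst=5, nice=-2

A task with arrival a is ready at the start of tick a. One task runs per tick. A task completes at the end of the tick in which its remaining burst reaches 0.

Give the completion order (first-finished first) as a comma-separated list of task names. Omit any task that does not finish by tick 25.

completion order = C, G, H, E, D

t=0: ready={C} → run C
t=1: ready={C,D,E,G} → run C
t=2: ready={C,D,E,G} → run C
t=3: ready={C,D,E,G,H} → run C
t=4: ready={D,E,G,H} → run G
t=5: ready={D,E,G,H} → run G
t=6: ready={D,E,G,H} → run G
t=7: ready={D,E,G,H} → run G
t=8: ready={D,E,G,H} → run G
t=9: ready={D,E,H} → run H
t=10: ready={D,E,H} → run H
t=11: ready={D,E,H} → run H
t=12: ready={D,E,H} → run H
t=13: ready={D,E,H} → run H
t=14: ready={D,E} → run E
t=15: ready={D,E} → run E
t=16: ready={D,E} → run E
t=17: ready={D,E} → run E
t=18: ready={D,E} → run E
t=19: ready={D} → run D
t=20: ready={D} → run D
t=21: ready={D} → run D
t=22: ready={D} → run D
t=23: (idle)
t=24: (idle)
t=25: (idle)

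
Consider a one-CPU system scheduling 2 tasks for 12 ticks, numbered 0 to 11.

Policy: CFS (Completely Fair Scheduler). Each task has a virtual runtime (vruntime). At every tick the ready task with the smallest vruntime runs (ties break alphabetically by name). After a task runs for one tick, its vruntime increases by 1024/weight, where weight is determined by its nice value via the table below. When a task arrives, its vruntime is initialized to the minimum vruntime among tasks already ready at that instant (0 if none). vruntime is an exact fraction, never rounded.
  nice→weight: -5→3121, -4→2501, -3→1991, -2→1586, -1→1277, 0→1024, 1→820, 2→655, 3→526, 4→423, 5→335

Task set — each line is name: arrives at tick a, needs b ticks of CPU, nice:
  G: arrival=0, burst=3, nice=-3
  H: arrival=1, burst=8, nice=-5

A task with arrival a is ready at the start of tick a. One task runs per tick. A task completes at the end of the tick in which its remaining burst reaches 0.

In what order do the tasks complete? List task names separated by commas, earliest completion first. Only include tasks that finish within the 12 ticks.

completion order = G, H

t=0: vr[G=0] → run G
t=1: vr[G=1024/1991 H=1024/1991] → run G
t=2: vr[G=2048/1991 H=1024/1991] → run H
t=3: vr[G=2048/1991 H=5234688/6213911] → run H
t=4: vr[G=2048/1991 H=7273472/6213911] → run G
t=5: vr[H=7273472/6213911] → run H
t=6: vr[H=9312256/6213911] → run H
t=7: vr[H=11351040/6213911] → run H
t=8: vr[H=13389824/6213911] → run H
t=9: vr[H=15428608/6213911] → run H
t=10: vr[H=17467392/6213911] → run H
t=11: (idle)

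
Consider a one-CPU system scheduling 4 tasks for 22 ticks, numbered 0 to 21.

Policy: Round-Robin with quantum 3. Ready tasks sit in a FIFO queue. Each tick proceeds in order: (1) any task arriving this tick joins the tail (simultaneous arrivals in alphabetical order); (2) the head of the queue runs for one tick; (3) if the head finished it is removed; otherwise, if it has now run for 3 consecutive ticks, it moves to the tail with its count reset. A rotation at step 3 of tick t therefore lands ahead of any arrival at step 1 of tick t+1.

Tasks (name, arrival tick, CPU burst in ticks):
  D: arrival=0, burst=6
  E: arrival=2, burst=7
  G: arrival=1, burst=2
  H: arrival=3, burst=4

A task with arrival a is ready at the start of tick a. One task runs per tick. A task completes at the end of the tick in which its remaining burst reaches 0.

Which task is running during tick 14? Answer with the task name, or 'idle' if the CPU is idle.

running at tick 14 = E

t=0: queue=[D] q_used=0 → run D
t=1: queue=[D,G] q_used=1 → run D
t=2: queue=[D,G,E] q_used=2 → run D
t=3: queue=[G,E,D,H] q_used=0 → run G
t=4: queue=[G,E,D,H] q_used=1 → run G
t=5: queue=[E,D,H] q_used=0 → run E
t=6: queue=[E,D,H] q_used=1 → run E
t=7: queue=[E,D,H] q_used=2 → run E
t=8: queue=[D,H,E] q_used=0 → run D
t=9: queue=[D,H,E] q_used=1 → run D
t=10: queue=[D,H,E] q_used=2 → run D
t=11: queue=[H,E] q_used=0 → run H
t=12: queue=[H,E] q_used=1 → run H
t=13: queue=[H,E] q_used=2 → run H
t=14: queue=[E,H] q_used=0 → run E
t=15: queue=[E,H] q_used=1 → run E
t=16: queue=[E,H] q_used=2 → run E
t=17: queue=[H,E] q_used=0 → run H
t=18: queue=[E] q_used=0 → run E
t=19: (idle)
t=20: (idle)
t=21: (idle)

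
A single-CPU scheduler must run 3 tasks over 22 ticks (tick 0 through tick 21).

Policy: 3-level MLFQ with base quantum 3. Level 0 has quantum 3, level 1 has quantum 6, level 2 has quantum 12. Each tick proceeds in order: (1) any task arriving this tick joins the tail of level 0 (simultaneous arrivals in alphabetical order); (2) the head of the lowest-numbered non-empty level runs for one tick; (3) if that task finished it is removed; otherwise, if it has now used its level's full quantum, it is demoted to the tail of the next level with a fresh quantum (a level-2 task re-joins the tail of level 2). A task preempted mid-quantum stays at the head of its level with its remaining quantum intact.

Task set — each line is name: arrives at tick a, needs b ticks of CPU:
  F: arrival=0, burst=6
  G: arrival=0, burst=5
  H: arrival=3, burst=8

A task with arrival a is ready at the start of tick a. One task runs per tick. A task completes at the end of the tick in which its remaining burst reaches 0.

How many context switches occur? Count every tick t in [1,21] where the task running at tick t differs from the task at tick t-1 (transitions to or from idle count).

t=0: L0/L1/L2 = FG/-/- → run F
t=1: L0/L1/L2 = FG/-/- → run F
t=2: L0/L1/L2 = FG/-/- → run F
t=3: L0/L1/L2 = GH/F/- → run G
t=4: L0/L1/L2 = GH/F/- → run G
t=5: L0/L1/L2 = GH/F/- → run G
t=6: L0/L1/L2 = H/FG/- → run H
t=7: L0/L1/L2 = H/FG/- → run H
t=8: L0/L1/L2 = H/FG/- → run H
t=9: L0/L1/L2 = -/FGH/- → run F
t=10: L0/L1/L2 = -/FGH/- → run F
t=11: L0/L1/L2 = -/FGH/- → run F
t=12: L0/L1/L2 = -/GH/- → run G
t=13: L0/L1/L2 = -/GH/- → run G
t=14: L0/L1/L2 = -/H/- → run H
t=15: L0/L1/L2 = -/H/- → run H
t=16: L0/L1/L2 = -/H/- → run H
t=17: L0/L1/L2 = -/H/- → run H
t=18: L0/L1/L2 = -/H/- → run H
t=19: (idle)
t=20: (idle)
t=21: (idle)

context switches = 6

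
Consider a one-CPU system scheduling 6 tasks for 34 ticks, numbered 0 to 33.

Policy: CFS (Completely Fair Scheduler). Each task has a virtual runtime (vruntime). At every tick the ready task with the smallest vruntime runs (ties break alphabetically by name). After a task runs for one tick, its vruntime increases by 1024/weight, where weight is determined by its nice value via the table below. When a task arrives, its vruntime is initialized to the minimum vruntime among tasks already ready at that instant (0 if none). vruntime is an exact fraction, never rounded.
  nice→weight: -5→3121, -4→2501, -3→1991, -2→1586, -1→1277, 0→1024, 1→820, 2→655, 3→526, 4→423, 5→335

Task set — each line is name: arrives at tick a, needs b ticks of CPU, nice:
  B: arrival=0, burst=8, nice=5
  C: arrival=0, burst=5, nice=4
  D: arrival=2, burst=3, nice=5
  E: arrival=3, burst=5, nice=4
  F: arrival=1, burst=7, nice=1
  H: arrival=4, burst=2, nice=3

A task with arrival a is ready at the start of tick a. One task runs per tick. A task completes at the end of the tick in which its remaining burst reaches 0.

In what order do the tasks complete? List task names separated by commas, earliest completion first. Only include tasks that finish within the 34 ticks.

completion order = H, D, F, C, E, B

t=0: vr[B=0 C=0] → run B
t=1: vr[B=1024/335 C=0 F=0] → run C
t=2: vr[B=1024/335 C=1024/423 D=0 F=0] → run D
t=3: vr[B=1024/335 C=1024/423 D=1024/335 E=0 F=0] → run E
t=4: vr[B=1024/335 C=1024/423 D=1024/335 E=1024/423 F=0 H=0] → run F
t=5: vr[B=1024/335 C=1024/423 D=1024/335 E=1024/423 F=256/205 H=0] → run H
t=6: vr[B=1024/335 C=1024/423 D=1024/335 E=1024/423 F=256/205 H=512/263] → run F
t=7: vr[B=1024/335 C=1024/423 D=1024/335 E=1024/423 F=512/205 H=512/263] → run H
t=8: vr[B=1024/335 C=1024/423 D=1024/335 E=1024/423 F=512/205] → run C
t=9: vr[B=1024/335 C=2048/423 D=1024/335 E=1024/423 F=512/205] → run E
t=10: vr[B=1024/335 C=2048/423 D=1024/335 E=2048/423 F=512/205] → run F
t=11: vr[B=1024/335 C=2048/423 D=1024/335 E=2048/423 F=768/205] → run B
t=12: vr[B=2048/335 C=2048/423 D=1024/335 E=2048/423 F=768/205] → run D
t=13: vr[B=2048/335 C=2048/423 D=2048/335 E=2048/423 F=768/205] → run F
t=14: vr[B=2048/335 C=2048/423 D=2048/335 E=2048/423 F=1024/205] → run C
t=15: vr[B=2048/335 C=1024/141 D=2048/335 E=2048/423 F=1024/205] → run E
t=16: vr[B=2048/335 C=1024/141 D=2048/335 E=1024/141 F=1024/205] → run F
t=17: vr[B=2048/335 C=1024/141 D=2048/335 E=1024/141 F=256/41] → run B
t=18: vr[B=3072/335 C=1024/141 D=2048/335 E=1024/141 F=256/41] → run D
t=19: vr[B=3072/335 C=1024/141 E=1024/141 F=256/41] → run F
t=20: vr[B=3072/335 C=1024/141 E=1024/141 F=1536/205] → run C
t=21: vr[B=3072/335 C=4096/423 E=1024/141 F=1536/205] → run E
t=22: vr[B=3072/335 C=4096/423 E=4096/423 F=1536/205] → run F
t=23: vr[B=3072/335 C=4096/423 E=4096/423] → run B
t=24: vr[B=4096/335 C=4096/423 E=4096/423] → run C
t=25: vr[B=4096/335 E=4096/423] → run E
t=26: vr[B=4096/335] → run B
t=27: vr[B=1024/67] → run B
t=28: vr[B=6144/335] → run B
t=29: vr[B=7168/335] → run B
t=30: (idle)
t=31: (idle)
t=32: (idle)
t=33: (idle)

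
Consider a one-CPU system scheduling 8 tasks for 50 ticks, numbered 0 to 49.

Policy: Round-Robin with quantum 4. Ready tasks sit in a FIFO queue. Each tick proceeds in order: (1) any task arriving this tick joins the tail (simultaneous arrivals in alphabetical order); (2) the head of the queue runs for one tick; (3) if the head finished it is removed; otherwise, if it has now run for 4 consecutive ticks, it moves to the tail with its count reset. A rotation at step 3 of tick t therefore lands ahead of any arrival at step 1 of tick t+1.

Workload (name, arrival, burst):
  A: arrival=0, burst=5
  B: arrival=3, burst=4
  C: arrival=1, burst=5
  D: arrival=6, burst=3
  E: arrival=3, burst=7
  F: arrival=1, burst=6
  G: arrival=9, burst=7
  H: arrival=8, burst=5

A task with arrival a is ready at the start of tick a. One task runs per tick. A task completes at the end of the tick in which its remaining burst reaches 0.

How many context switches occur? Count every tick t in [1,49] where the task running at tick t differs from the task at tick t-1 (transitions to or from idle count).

t=0: queue=[A] q_used=0 → run A
t=1: queue=[A,C,F] q_used=1 → run A
t=2: queue=[A,C,F] q_used=2 → run A
t=3: queue=[A,C,F,B,E] q_used=3 → run A
t=4: queue=[C,F,B,E,A] q_used=0 → run C
t=5: queue=[C,F,B,E,A] q_used=1 → run C
t=6: queue=[C,F,B,E,A,D] q_used=2 → run C
t=7: queue=[C,F,B,E,A,D] q_used=3 → run C
t=8: queue=[F,B,E,A,D,C,H] q_used=0 → run F
t=9: queue=[F,B,E,A,D,C,H,G] q_used=1 → run F
t=10: queue=[F,B,E,A,D,C,H,G] q_used=2 → run F
t=11: queue=[F,B,E,A,D,C,H,G] q_used=3 → run F
t=12: queue=[B,E,A,D,C,H,G,F] q_used=0 → run B
t=13: queue=[B,E,A,D,C,H,G,F] q_used=1 → run B
t=14: queue=[B,E,A,D,C,H,G,F] q_used=2 → run B
t=15: queue=[B,E,A,D,C,H,G,F] q_used=3 → run B
t=16: queue=[E,A,D,C,H,G,F] q_used=0 → run E
t=17: queue=[E,A,D,C,H,G,F] q_used=1 → run E
t=18: queue=[E,A,D,C,H,G,F] q_used=2 → run E
t=19: queue=[E,A,D,C,H,G,F] q_used=3 → run E
t=20: queue=[A,D,C,H,G,F,E] q_used=0 → run A
t=21: queue=[D,C,H,G,F,E] q_used=0 → run D
t=22: queue=[D,C,H,G,F,E] q_used=1 → run D
t=23: queue=[D,C,H,G,F,E] q_used=2 → run D
t=24: queue=[C,H,G,F,E] q_used=0 → run C
t=25: queue=[H,G,F,E] q_used=0 → run H
t=26: queue=[H,G,F,E] q_used=1 → run H
t=27: queue=[H,G,F,E] q_used=2 → run H
t=28: queue=[H,G,F,E] q_used=3 → run H
t=29: queue=[G,F,E,H] q_used=0 → run G
t=30: queue=[G,F,E,H] q_used=1 → run G
t=31: queue=[G,F,E,H] q_used=2 → run G
t=32: queue=[G,F,E,H] q_used=3 → run G
t=33: queue=[F,E,H,G] q_used=0 → run F
t=34: queue=[F,E,H,G] q_used=1 → run F
t=35: queue=[E,H,G] q_used=0 → run E
t=36: queue=[E,H,G] q_used=1 → run E
t=37: queue=[E,H,G] q_used=2 → run E
t=38: queue=[H,G] q_used=0 → run H
t=39: queue=[G] q_used=0 → run G
t=40: queue=[G] q_used=1 → run G
t=41: queue=[G] q_used=2 → run G
t=42: (idle)
t=43: (idle)
t=44: (idle)
t=45: (idle)
t=46: (idle)
t=47: (idle)
t=48: (idle)
t=49: (idle)

context switches = 14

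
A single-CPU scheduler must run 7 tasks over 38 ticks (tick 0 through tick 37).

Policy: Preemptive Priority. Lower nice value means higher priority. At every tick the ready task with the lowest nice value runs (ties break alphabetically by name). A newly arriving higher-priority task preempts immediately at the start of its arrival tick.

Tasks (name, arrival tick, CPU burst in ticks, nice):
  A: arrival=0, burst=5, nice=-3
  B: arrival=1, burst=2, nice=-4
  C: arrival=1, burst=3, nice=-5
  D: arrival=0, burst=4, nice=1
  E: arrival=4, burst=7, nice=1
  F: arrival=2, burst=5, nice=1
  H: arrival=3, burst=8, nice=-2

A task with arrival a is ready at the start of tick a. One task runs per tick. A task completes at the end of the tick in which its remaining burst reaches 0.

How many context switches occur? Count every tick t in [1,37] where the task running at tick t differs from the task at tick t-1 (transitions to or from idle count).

context switches = 8

t=0: ready={A,D} → run A
t=1: ready={A,B,C,D} → run C
t=2: ready={A,B,C,D,F} → run C
t=3: ready={A,B,C,D,F,H} → run C
t=4: ready={A,B,D,E,F,H} → run B
t=5: ready={A,B,D,E,F,H} → run B
t=6: ready={A,D,E,F,H} → run A
t=7: ready={A,D,E,F,H} → run A
t=8: ready={A,D,E,F,H} → run A
t=9: ready={A,D,E,F,H} → run A
t=10: ready={D,E,F,H} → run H
t=11: ready={D,E,F,H} → run H
t=12: ready={D,E,F,H} → run H
t=13: ready={D,E,F,H} → run H
t=14: ready={D,E,F,H} → run H
t=15: ready={D,E,F,H} → run H
t=16: ready={D,E,F,H} → run H
t=17: ready={D,E,F,H} → run H
t=18: ready={D,E,F} → run D
t=19: ready={D,E,F} → run D
t=20: ready={D,E,F} → run D
t=21: ready={D,E,F} → run D
t=22: ready={E,F} → run E
t=23: ready={E,F} → run E
t=24: ready={E,F} → run E
t=25: ready={E,F} → run E
t=26: ready={E,F} → run E
t=27: ready={E,F} → run E
t=28: ready={E,F} → run E
t=29: ready={F} → run F
t=30: ready={F} → run F
t=31: ready={F} → run F
t=32: ready={F} → run F
t=33: ready={F} → run F
t=34: (idle)
t=35: (idle)
t=36: (idle)
t=37: (idle)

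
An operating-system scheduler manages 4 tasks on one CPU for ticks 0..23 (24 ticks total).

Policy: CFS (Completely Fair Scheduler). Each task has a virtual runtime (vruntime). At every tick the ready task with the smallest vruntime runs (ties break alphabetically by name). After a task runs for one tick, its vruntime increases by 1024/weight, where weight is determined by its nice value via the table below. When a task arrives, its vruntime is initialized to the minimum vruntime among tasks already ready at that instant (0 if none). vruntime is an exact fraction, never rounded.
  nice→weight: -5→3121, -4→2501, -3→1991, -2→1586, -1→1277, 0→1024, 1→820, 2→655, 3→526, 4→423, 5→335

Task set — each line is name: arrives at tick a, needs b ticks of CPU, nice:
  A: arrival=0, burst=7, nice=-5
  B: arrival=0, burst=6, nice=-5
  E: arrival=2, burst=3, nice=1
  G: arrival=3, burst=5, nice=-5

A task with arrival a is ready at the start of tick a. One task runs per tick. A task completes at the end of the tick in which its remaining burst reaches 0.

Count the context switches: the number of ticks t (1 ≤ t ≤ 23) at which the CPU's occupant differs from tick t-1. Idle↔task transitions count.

context switches = 21

t=0: vr[A=0 B=0] → run A
t=1: vr[A=1024/3121 B=0] → run B
t=2: vr[A=1024/3121 B=1024/3121 E=1024/3121] → run A
t=3: vr[A=2048/3121 B=1024/3121 E=1024/3121 G=1024/3121] → run B
t=4: vr[A=2048/3121 B=2048/3121 E=1024/3121 G=1024/3121] → run E
t=5: vr[A=2048/3121 B=2048/3121 E=1008896/639805 G=1024/3121] → run G
t=6: vr[A=2048/3121 B=2048/3121 E=1008896/639805 G=2048/3121] → run A
t=7: vr[A=3072/3121 B=2048/3121 E=1008896/639805 G=2048/3121] → run B
t=8: vr[A=3072/3121 B=3072/3121 E=1008896/639805 G=2048/3121] → run G
t=9: vr[A=3072/3121 B=3072/3121 E=1008896/639805 G=3072/3121] → run A
t=10: vr[A=4096/3121 B=3072/3121 E=1008896/639805 G=3072/3121] → run B
t=11: vr[A=4096/3121 B=4096/3121 E=1008896/639805 G=3072/3121] → run G
t=12: vr[A=4096/3121 B=4096/3121 E=1008896/639805 G=4096/3121] → run A
t=13: vr[A=5120/3121 B=4096/3121 E=1008896/639805 G=4096/3121] → run B
t=14: vr[A=5120/3121 B=5120/3121 E=1008896/639805 G=4096/3121] → run G
t=15: vr[A=5120/3121 B=5120/3121 E=1008896/639805 G=5120/3121] → run E
t=16: vr[A=5120/3121 B=5120/3121 E=1807872/639805 G=5120/3121] → run A
t=17: vr[A=6144/3121 B=5120/3121 E=1807872/639805 G=5120/3121] → run B
t=18: vr[A=6144/3121 E=1807872/639805 G=5120/3121] → run G
t=19: vr[A=6144/3121 E=1807872/639805] → run A
t=20: vr[E=1807872/639805] → run E
t=21: (idle)
t=22: (idle)
t=23: (idle)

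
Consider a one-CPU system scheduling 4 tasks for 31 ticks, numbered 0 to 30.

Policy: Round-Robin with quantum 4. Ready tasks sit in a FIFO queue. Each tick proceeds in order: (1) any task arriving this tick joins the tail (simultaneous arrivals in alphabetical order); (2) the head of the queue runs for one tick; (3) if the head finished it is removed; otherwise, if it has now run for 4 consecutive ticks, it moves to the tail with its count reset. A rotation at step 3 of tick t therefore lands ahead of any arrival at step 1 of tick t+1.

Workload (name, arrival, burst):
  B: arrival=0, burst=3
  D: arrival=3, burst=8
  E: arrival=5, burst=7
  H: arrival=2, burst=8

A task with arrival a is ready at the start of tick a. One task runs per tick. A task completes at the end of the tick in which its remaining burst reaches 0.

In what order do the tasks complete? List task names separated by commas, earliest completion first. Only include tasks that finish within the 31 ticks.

t=0: queue=[B] q_used=0 → run B
t=1: queue=[B] q_used=1 → run B
t=2: queue=[B,H] q_used=2 → run B
t=3: queue=[H,D] q_used=0 → run H
t=4: queue=[H,D] q_used=1 → run H
t=5: queue=[H,D,E] q_used=2 → run H
t=6: queue=[H,D,E] q_used=3 → run H
t=7: queue=[D,E,H] q_used=0 → run D
t=8: queue=[D,E,H] q_used=1 → run D
t=9: queue=[D,E,H] q_used=2 → run D
t=10: queue=[D,E,H] q_used=3 → run D
t=11: queue=[E,H,D] q_used=0 → run E
t=12: queue=[E,H,D] q_used=1 → run E
t=13: queue=[E,H,D] q_used=2 → run E
t=14: queue=[E,H,D] q_used=3 → run E
t=15: queue=[H,D,E] q_used=0 → run H
t=16: queue=[H,D,E] q_used=1 → run H
t=17: queue=[H,D,E] q_used=2 → run H
t=18: queue=[H,D,E] q_used=3 → run H
t=19: queue=[D,E] q_used=0 → run D
t=20: queue=[D,E] q_used=1 → run D
t=21: queue=[D,E] q_used=2 → run D
t=22: queue=[D,E] q_used=3 → run D
t=23: queue=[E] q_used=0 → run E
t=24: queue=[E] q_used=1 → run E
t=25: queue=[E] q_used=2 → run E
t=26: (idle)
t=27: (idle)
t=28: (idle)
t=29: (idle)
t=30: (idle)

completion order = B, H, D, E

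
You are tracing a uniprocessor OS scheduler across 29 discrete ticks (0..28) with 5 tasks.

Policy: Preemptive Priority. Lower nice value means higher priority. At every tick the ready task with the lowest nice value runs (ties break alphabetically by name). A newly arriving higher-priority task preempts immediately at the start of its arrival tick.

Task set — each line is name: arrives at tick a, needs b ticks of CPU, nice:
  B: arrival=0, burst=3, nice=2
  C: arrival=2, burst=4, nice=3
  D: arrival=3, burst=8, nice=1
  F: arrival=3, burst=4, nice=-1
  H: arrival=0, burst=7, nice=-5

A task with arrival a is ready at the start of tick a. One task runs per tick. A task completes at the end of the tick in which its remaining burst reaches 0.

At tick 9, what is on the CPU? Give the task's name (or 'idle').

t=0: ready={B,H} → run H
t=1: ready={B,H} → run H
t=2: ready={B,C,H} → run H
t=3: ready={B,C,D,F,H} → run H
t=4: ready={B,C,D,F,H} → run H
t=5: ready={B,C,D,F,H} → run H
t=6: ready={B,C,D,F,H} → run H
t=7: ready={B,C,D,F} → run F
t=8: ready={B,C,D,F} → run F
t=9: ready={B,C,D,F} → run F
t=10: ready={B,C,D,F} → run F
t=11: ready={B,C,D} → run D
t=12: ready={B,C,D} → run D
t=13: ready={B,C,D} → run D
t=14: ready={B,C,D} → run D
t=15: ready={B,C,D} → run D
t=16: ready={B,C,D} → run D
t=17: ready={B,C,D} → run D
t=18: ready={B,C,D} → run D
t=19: ready={B,C} → run B
t=20: ready={B,C} → run B
t=21: ready={B,C} → run B
t=22: ready={C} → run C
t=23: ready={C} → run C
t=24: ready={C} → run C
t=25: ready={C} → run C
t=26: (idle)
t=27: (idle)
t=28: (idle)

running at tick 9 = F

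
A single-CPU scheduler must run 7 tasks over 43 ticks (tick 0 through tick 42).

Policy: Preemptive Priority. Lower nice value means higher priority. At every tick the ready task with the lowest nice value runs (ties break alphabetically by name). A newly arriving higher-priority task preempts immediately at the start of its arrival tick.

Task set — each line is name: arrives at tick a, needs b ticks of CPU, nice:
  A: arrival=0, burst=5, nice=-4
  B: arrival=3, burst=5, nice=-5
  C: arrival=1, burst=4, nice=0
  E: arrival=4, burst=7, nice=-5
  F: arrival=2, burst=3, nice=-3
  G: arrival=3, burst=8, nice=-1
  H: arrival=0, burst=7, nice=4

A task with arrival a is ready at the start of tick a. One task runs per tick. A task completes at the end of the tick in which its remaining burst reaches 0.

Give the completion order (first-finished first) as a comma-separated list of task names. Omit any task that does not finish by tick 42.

completion order = B, E, A, F, G, C, H

t=0: ready={A,H} → run A
t=1: ready={A,C,H} → run A
t=2: ready={A,C,F,H} → run A
t=3: ready={A,B,C,F,G,H} → run B
t=4: ready={A,B,C,E,F,G,H} → run B
t=5: ready={A,B,C,E,F,G,H} → run B
t=6: ready={A,B,C,E,F,G,H} → run B
t=7: ready={A,B,C,E,F,G,H} → run B
t=8: ready={A,C,E,F,G,H} → run E
t=9: ready={A,C,E,F,G,H} → run E
t=10: ready={A,C,E,F,G,H} → run E
t=11: ready={A,C,E,F,G,H} → run E
t=12: ready={A,C,E,F,G,H} → run E
t=13: ready={A,C,E,F,G,H} → run E
t=14: ready={A,C,E,F,G,H} → run E
t=15: ready={A,C,F,G,H} → run A
t=16: ready={A,C,F,G,H} → run A
t=17: ready={C,F,G,H} → run F
t=18: ready={C,F,G,H} → run F
t=19: ready={C,F,G,H} → run F
t=20: ready={C,G,H} → run G
t=21: ready={C,G,H} → run G
t=22: ready={C,G,H} → run G
t=23: ready={C,G,H} → run G
t=24: ready={C,G,H} → run G
t=25: ready={C,G,H} → run G
t=26: ready={C,G,H} → run G
t=27: ready={C,G,H} → run G
t=28: ready={C,H} → run C
t=29: ready={C,H} → run C
t=30: ready={C,H} → run C
t=31: ready={C,H} → run C
t=32: ready={H} → run H
t=33: ready={H} → run H
t=34: ready={H} → run H
t=35: ready={H} → run H
t=36: ready={H} → run H
t=37: ready={H} → run H
t=38: ready={H} → run H
t=39: (idle)
t=40: (idle)
t=41: (idle)
t=42: (idle)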